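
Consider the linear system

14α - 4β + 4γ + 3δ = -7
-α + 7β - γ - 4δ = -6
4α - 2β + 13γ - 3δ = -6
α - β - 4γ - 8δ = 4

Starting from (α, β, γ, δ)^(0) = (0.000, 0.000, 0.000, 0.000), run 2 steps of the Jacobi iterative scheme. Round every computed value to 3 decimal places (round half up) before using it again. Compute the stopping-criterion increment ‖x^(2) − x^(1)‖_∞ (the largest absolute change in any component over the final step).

Iteration 1:
  α = (-7 - (-4)·0.000 - (4)·0.000 - (3)·0.000) / (14) = -0.500
  β = (-6 - (-1)·0.000 - (-1)·0.000 - (-4)·0.000) / (7) = -0.857
  γ = (-6 - (4)·0.000 - (-2)·0.000 - (-3)·0.000) / (13) = -0.462
  δ = (4 - (1)·0.000 - (-1)·0.000 - (-4)·0.000) / (-8) = -0.500
Iteration 2:
  α = (-7 - (-4)·-0.857 - (4)·-0.462 - (3)·-0.500) / (14) = -0.506
  β = (-6 - (-1)·-0.500 - (-1)·-0.462 - (-4)·-0.500) / (7) = -1.280
  γ = (-6 - (4)·-0.500 - (-2)·-0.857 - (-3)·-0.500) / (13) = -0.555
  δ = (4 - (1)·-0.500 - (-1)·-0.857 - (-4)·-0.462) / (-8) = -0.224
Change: (-0.006, -0.423, -0.093, 0.276) → max |·| = 0.423

0.423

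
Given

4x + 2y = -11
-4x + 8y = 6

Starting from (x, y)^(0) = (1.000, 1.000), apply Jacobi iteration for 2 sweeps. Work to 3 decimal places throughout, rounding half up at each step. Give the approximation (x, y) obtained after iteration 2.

Iteration 1:
  x = (-11 - (2)·1.000) / (4) = -3.250
  y = (6 - (-4)·1.000) / (8) = 1.250
Iteration 2:
  x = (-11 - (2)·1.250) / (4) = -3.375
  y = (6 - (-4)·-3.250) / (8) = -0.875

(-3.375, -0.875)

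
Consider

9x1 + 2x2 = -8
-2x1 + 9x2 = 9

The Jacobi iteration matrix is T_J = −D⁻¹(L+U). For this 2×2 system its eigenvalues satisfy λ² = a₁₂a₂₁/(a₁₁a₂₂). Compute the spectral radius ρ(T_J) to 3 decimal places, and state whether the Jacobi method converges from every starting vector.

a₁₂a₂₁/(a₁₁a₂₂) = (2)·(-2) / ((9)·(9)) = -0.049383
ρ = √|-0.049383| = √0.049383 = 0.222
ρ < 1, so Jacobi converges

0.222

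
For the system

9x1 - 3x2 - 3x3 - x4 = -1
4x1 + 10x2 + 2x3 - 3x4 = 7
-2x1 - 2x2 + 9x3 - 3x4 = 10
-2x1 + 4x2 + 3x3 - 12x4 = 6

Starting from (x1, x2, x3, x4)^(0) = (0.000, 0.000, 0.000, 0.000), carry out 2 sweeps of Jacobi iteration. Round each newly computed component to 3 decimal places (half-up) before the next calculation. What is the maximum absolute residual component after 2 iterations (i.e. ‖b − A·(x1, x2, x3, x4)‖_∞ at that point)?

Iteration 1:
  x1 = (-1 - (-3)·0.000 - (-3)·0.000 - (-1)·0.000) / (9) = -0.111
  x2 = (7 - (4)·0.000 - (2)·0.000 - (-3)·0.000) / (10) = 0.700
  x3 = (10 - (-2)·0.000 - (-2)·0.000 - (-3)·0.000) / (9) = 1.111
  x4 = (6 - (-2)·0.000 - (4)·0.000 - (3)·0.000) / (-12) = -0.500
Iteration 2:
  x1 = (-1 - (-3)·0.700 - (-3)·1.111 - (-1)·-0.500) / (9) = 0.437
  x2 = (7 - (4)·-0.111 - (2)·1.111 - (-3)·-0.500) / (10) = 0.372
  x3 = (10 - (-2)·-0.111 - (-2)·0.700 - (-3)·-0.500) / (9) = 1.075
  x4 = (6 - (-2)·-0.111 - (4)·0.700 - (3)·1.111) / (-12) = 0.030
Residual b − A·x = (-0.562, -0.528, 2.033, 2.521); ∞-norm = 2.521

2.521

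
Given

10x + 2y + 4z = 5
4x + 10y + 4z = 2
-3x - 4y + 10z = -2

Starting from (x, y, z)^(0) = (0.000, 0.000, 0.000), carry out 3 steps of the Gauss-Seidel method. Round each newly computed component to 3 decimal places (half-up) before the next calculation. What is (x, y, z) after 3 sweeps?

(0.513, 0.010, -0.042)

Iteration 1:
  x = (5 - (2)·0.000 - (4)·0.000) / (10) = 0.500
  y = (2 - (4)·0.500 - (4)·0.000) / (10) = 0.000
  z = (-2 - (-3)·0.500 - (-4)·0.000) / (10) = -0.050
Iteration 2:
  x = (5 - (2)·0.000 - (4)·-0.050) / (10) = 0.520
  y = (2 - (4)·0.520 - (4)·-0.050) / (10) = 0.012
  z = (-2 - (-3)·0.520 - (-4)·0.012) / (10) = -0.039
Iteration 3:
  x = (5 - (2)·0.012 - (4)·-0.039) / (10) = 0.513
  y = (2 - (4)·0.513 - (4)·-0.039) / (10) = 0.010
  z = (-2 - (-3)·0.513 - (-4)·0.010) / (10) = -0.042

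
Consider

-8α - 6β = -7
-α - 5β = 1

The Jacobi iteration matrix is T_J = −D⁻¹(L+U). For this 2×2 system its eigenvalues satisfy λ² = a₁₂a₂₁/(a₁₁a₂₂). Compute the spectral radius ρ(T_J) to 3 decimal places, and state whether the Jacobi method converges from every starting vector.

a₁₂a₂₁/(a₁₁a₂₂) = (-6)·(-1) / ((-8)·(-5)) = 0.150000
ρ = √|0.150000| = √0.150000 = 0.387
ρ < 1, so Jacobi converges

0.387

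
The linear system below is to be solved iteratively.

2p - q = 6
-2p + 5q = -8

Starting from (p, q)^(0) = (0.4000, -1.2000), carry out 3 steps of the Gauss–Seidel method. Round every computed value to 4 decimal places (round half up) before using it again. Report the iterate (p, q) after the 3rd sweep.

(2.7360, -0.5056)

Iteration 1:
  p = (6 - (-1)·-1.2000) / (2) = 2.4000
  q = (-8 - (-2)·2.4000) / (5) = -0.6400
Iteration 2:
  p = (6 - (-1)·-0.6400) / (2) = 2.6800
  q = (-8 - (-2)·2.6800) / (5) = -0.5280
Iteration 3:
  p = (6 - (-1)·-0.5280) / (2) = 2.7360
  q = (-8 - (-2)·2.7360) / (5) = -0.5056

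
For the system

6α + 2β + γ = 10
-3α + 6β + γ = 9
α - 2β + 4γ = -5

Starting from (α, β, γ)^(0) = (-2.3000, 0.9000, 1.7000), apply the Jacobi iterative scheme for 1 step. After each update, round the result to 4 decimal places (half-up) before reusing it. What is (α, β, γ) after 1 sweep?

Iteration 1:
  α = (10 - (2)·0.9000 - (1)·1.7000) / (6) = 1.0833
  β = (9 - (-3)·-2.3000 - (1)·1.7000) / (6) = 0.0667
  γ = (-5 - (1)·-2.3000 - (-2)·0.9000) / (4) = -0.2250

(1.0833, 0.0667, -0.2250)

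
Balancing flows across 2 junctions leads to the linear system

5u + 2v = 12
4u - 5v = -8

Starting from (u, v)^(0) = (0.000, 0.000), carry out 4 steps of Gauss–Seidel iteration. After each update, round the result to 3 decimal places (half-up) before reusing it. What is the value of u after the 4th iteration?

Iteration 1:
  u = (12 - (2)·0.000) / (5) = 2.400
  v = (-8 - (4)·2.400) / (-5) = 3.520
Iteration 2:
  u = (12 - (2)·3.520) / (5) = 0.992
  v = (-8 - (4)·0.992) / (-5) = 2.394
Iteration 3:
  u = (12 - (2)·2.394) / (5) = 1.442
  v = (-8 - (4)·1.442) / (-5) = 2.754
Iteration 4:
  u = (12 - (2)·2.754) / (5) = 1.298
  v = (-8 - (4)·1.298) / (-5) = 2.638

1.298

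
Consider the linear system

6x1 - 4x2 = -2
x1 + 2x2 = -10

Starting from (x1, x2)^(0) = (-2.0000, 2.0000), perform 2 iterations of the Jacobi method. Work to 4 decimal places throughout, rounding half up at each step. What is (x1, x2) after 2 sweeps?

Iteration 1:
  x1 = (-2 - (-4)·2.0000) / (6) = 1.0000
  x2 = (-10 - (1)·-2.0000) / (2) = -4.0000
Iteration 2:
  x1 = (-2 - (-4)·-4.0000) / (6) = -3.0000
  x2 = (-10 - (1)·1.0000) / (2) = -5.5000

(-3.0000, -5.5000)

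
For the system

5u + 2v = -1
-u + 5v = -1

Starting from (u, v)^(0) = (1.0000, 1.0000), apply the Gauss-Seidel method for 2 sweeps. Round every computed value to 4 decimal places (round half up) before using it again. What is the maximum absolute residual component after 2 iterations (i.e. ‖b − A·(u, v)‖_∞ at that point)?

Iteration 1:
  u = (-1 - (2)·1.0000) / (5) = -0.6000
  v = (-1 - (-1)·-0.6000) / (5) = -0.3200
Iteration 2:
  u = (-1 - (2)·-0.3200) / (5) = -0.0720
  v = (-1 - (-1)·-0.0720) / (5) = -0.2144
Residual b − A·x = (-0.2112, 0.0000); ∞-norm = 0.2112

0.2112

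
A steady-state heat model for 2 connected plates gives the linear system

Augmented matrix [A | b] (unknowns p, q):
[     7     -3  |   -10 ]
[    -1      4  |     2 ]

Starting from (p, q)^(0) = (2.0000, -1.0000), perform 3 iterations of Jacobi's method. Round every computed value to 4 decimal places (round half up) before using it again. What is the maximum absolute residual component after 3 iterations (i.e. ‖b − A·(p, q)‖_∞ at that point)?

Iteration 1:
  p = (-10 - (-3)·-1.0000) / (7) = -1.8571
  q = (2 - (-1)·2.0000) / (4) = 1.0000
Iteration 2:
  p = (-10 - (-3)·1.0000) / (7) = -1.0000
  q = (2 - (-1)·-1.8571) / (4) = 0.0357
Iteration 3:
  p = (-10 - (-3)·0.0357) / (7) = -1.4133
  q = (2 - (-1)·-1.0000) / (4) = 0.2500
Residual b − A·x = (0.6431, -0.4133); ∞-norm = 0.6431

0.6431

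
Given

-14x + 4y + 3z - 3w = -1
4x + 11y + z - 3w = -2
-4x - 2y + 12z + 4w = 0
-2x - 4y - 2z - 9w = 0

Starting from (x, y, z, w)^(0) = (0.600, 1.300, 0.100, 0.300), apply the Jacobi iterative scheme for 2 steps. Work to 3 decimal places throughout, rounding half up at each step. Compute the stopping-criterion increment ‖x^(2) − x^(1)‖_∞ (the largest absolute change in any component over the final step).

0.719

Iteration 1:
  x = (-1 - (4)·1.300 - (3)·0.100 - (-3)·0.300) / (-14) = 0.400
  y = (-2 - (4)·0.600 - (1)·0.100 - (-3)·0.300) / (11) = -0.327
  z = (0 - (-4)·0.600 - (-2)·1.300 - (4)·0.300) / (12) = 0.317
  w = (0 - (-2)·0.600 - (-4)·1.300 - (-2)·0.100) / (-9) = -0.733
Iteration 2:
  x = (-1 - (4)·-0.327 - (3)·0.317 - (-3)·-0.733) / (-14) = 0.203
  y = (-2 - (4)·0.400 - (1)·0.317 - (-3)·-0.733) / (11) = -0.556
  z = (0 - (-4)·0.400 - (-2)·-0.327 - (4)·-0.733) / (12) = 0.323
  w = (0 - (-2)·0.400 - (-4)·-0.327 - (-2)·0.317) / (-9) = -0.014
Change: (-0.197, -0.229, 0.006, 0.719) → max |·| = 0.719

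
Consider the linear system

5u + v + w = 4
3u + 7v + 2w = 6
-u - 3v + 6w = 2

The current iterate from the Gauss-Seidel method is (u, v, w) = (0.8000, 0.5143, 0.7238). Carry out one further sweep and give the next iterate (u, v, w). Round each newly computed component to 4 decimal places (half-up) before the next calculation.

(0.5524, 0.4136, 0.6322)

One sweep:
  u = (4 - (1)·0.5143 - (1)·0.7238) / (5) = 0.5524
  v = (6 - (3)·0.5524 - (2)·0.7238) / (7) = 0.4136
  w = (2 - (-1)·0.5524 - (-3)·0.4136) / (6) = 0.6322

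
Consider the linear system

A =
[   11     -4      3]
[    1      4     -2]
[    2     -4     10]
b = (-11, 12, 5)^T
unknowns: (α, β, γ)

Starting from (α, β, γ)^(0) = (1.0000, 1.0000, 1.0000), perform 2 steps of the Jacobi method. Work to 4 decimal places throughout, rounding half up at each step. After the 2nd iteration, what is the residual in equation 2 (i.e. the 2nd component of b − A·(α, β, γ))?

Iteration 1:
  α = (-11 - (-4)·1.0000 - (3)·1.0000) / (11) = -0.9091
  β = (12 - (1)·1.0000 - (-2)·1.0000) / (4) = 3.2500
  γ = (5 - (2)·1.0000 - (-4)·1.0000) / (10) = 0.7000
Iteration 2:
  α = (-11 - (-4)·3.2500 - (3)·0.7000) / (11) = -0.0091
  β = (12 - (1)·-0.9091 - (-2)·0.7000) / (4) = 3.5773
  γ = (5 - (2)·-0.9091 - (-4)·3.2500) / (10) = 1.9818
Residual b − A·x = (-2.5361, 1.6635, -0.4906)

1.6635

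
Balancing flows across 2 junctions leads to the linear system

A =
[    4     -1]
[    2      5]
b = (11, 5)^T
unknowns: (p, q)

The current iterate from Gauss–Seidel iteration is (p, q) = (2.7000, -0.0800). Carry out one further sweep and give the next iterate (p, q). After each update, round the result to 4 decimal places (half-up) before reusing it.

(2.7300, -0.0920)

One sweep:
  p = (11 - (-1)·-0.0800) / (4) = 2.7300
  q = (5 - (2)·2.7300) / (5) = -0.0920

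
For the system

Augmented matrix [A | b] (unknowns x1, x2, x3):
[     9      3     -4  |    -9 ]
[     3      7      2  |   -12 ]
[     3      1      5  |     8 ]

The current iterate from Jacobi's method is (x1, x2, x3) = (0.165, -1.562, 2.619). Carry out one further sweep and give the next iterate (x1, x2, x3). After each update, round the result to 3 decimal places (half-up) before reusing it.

(0.685, -2.533, 1.813)

One sweep:
  x1 = (-9 - (3)·-1.562 - (-4)·2.619) / (9) = 0.685
  x2 = (-12 - (3)·0.165 - (2)·2.619) / (7) = -2.533
  x3 = (8 - (3)·0.165 - (1)·-1.562) / (5) = 1.813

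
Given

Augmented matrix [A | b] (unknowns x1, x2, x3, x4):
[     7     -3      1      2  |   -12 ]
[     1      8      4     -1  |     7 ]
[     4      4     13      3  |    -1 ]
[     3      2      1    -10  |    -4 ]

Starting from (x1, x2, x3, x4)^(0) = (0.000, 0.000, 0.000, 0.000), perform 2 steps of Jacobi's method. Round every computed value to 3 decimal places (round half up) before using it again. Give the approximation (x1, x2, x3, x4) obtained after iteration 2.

Iteration 1:
  x1 = (-12 - (-3)·0.000 - (1)·0.000 - (2)·0.000) / (7) = -1.714
  x2 = (7 - (1)·0.000 - (4)·0.000 - (-1)·0.000) / (8) = 0.875
  x3 = (-1 - (4)·0.000 - (4)·0.000 - (3)·0.000) / (13) = -0.077
  x4 = (-4 - (3)·0.000 - (2)·0.000 - (1)·0.000) / (-10) = 0.400
Iteration 2:
  x1 = (-12 - (-3)·0.875 - (1)·-0.077 - (2)·0.400) / (7) = -1.443
  x2 = (7 - (1)·-1.714 - (4)·-0.077 - (-1)·0.400) / (8) = 1.178
  x3 = (-1 - (4)·-1.714 - (4)·0.875 - (3)·0.400) / (13) = 0.089
  x4 = (-4 - (3)·-1.714 - (2)·0.875 - (1)·-0.077) / (-10) = 0.053

(-1.443, 1.178, 0.089, 0.053)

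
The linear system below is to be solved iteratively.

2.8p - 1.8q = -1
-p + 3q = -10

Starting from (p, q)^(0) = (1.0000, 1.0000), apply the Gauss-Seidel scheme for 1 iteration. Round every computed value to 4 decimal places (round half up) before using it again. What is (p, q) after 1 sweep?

(0.2857, -3.2381)

Iteration 1:
  p = (-1 - (-1.8)·1.0000) / (2.8) = 0.2857
  q = (-10 - (-1)·0.2857) / (3) = -3.2381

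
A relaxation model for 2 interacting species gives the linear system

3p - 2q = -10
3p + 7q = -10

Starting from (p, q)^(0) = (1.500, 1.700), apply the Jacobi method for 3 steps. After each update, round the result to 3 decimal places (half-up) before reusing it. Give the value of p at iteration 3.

-3.657

Iteration 1:
  p = (-10 - (-2)·1.700) / (3) = -2.200
  q = (-10 - (3)·1.500) / (7) = -2.071
Iteration 2:
  p = (-10 - (-2)·-2.071) / (3) = -4.714
  q = (-10 - (3)·-2.200) / (7) = -0.486
Iteration 3:
  p = (-10 - (-2)·-0.486) / (3) = -3.657
  q = (-10 - (3)·-4.714) / (7) = 0.592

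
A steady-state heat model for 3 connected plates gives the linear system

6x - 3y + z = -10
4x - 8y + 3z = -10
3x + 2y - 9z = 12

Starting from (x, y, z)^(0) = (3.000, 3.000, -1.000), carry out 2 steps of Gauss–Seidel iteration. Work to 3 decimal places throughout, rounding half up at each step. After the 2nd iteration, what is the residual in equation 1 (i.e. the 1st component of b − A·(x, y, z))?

Iteration 1:
  x = (-10 - (-3)·3.000 - (1)·-1.000) / (6) = 0.000
  y = (-10 - (4)·0.000 - (3)·-1.000) / (-8) = 0.875
  z = (12 - (3)·0.000 - (2)·0.875) / (-9) = -1.139
Iteration 2:
  x = (-10 - (-3)·0.875 - (1)·-1.139) / (6) = -1.039
  y = (-10 - (4)·-1.039 - (3)·-1.139) / (-8) = 0.303
  z = (12 - (3)·-1.039 - (2)·0.303) / (-9) = -1.612
Residual b − A·x = (-1.245, 1.416, 0.003)

-1.245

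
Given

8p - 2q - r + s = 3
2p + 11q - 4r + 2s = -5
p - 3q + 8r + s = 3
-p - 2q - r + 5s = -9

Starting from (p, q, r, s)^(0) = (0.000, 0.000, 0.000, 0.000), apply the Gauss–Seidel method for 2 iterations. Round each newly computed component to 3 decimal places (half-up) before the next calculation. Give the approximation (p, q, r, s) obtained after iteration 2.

Iteration 1:
  p = (3 - (-2)·0.000 - (-1)·0.000 - (1)·0.000) / (8) = 0.375
  q = (-5 - (2)·0.375 - (-4)·0.000 - (2)·0.000) / (11) = -0.523
  r = (3 - (1)·0.375 - (-3)·-0.523 - (1)·0.000) / (8) = 0.132
  s = (-9 - (-1)·0.375 - (-2)·-0.523 - (-1)·0.132) / (5) = -1.908
Iteration 2:
  p = (3 - (-2)·-0.523 - (-1)·0.132 - (1)·-1.908) / (8) = 0.499
  q = (-5 - (2)·0.499 - (-4)·0.132 - (2)·-1.908) / (11) = -0.150
  r = (3 - (1)·0.499 - (-3)·-0.150 - (1)·-1.908) / (8) = 0.495
  s = (-9 - (-1)·0.499 - (-2)·-0.150 - (-1)·0.495) / (5) = -1.661

(0.499, -0.150, 0.495, -1.661)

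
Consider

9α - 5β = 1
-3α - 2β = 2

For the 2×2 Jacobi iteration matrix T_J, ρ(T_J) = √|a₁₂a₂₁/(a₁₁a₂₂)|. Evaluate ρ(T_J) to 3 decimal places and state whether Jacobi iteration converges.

a₁₂a₂₁/(a₁₁a₂₂) = (-5)·(-3) / ((9)·(-2)) = -0.833333
ρ = √|-0.833333| = √0.833333 = 0.913
ρ < 1, so Jacobi converges

0.913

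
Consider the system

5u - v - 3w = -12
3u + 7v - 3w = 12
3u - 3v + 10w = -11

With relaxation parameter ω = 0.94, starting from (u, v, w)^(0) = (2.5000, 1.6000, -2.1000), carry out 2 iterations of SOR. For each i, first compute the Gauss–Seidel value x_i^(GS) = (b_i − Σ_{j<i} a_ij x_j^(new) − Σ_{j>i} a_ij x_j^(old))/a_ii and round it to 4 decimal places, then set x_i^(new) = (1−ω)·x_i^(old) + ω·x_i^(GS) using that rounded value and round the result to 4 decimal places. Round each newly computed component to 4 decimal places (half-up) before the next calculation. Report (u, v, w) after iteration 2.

(-1.8972, 2.6067, 0.2521)

Iteration 1:
  u: GS value = (-12 - (-1)·1.6000 - (-3)·-2.1000) / (5) = -3.3400;  u ← (1−ω)·2.5000 + ω·-3.3400 = -2.9896
  v: GS value = (12 - (3)·-2.9896 - (-3)·-2.1000) / (7) = 2.0955;  v ← (1−ω)·1.6000 + ω·2.0955 = 2.0658
  w: GS value = (-11 - (3)·-2.9896 - (-3)·2.0658) / (10) = 0.4166;  w ← (1−ω)·-2.1000 + ω·0.4166 = 0.2656
Iteration 2:
  u: GS value = (-12 - (-1)·2.0658 - (-3)·0.2656) / (5) = -1.8275;  u ← (1−ω)·-2.9896 + ω·-1.8275 = -1.8972
  v: GS value = (12 - (3)·-1.8972 - (-3)·0.2656) / (7) = 2.6412;  v ← (1−ω)·2.0658 + ω·2.6412 = 2.6067
  w: GS value = (-11 - (3)·-1.8972 - (-3)·2.6067) / (10) = 0.2512;  w ← (1−ω)·0.2656 + ω·0.2512 = 0.2521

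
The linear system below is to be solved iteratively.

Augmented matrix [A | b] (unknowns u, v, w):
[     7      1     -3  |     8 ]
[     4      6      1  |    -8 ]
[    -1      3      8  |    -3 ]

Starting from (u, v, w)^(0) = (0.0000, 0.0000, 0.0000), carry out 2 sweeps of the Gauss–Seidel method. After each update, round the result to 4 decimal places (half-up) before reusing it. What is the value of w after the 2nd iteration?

Iteration 1:
  u = (8 - (1)·0.0000 - (-3)·0.0000) / (7) = 1.1429
  v = (-8 - (4)·1.1429 - (1)·0.0000) / (6) = -2.0953
  w = (-3 - (-1)·1.1429 - (3)·-2.0953) / (8) = 0.5536
Iteration 2:
  u = (8 - (1)·-2.0953 - (-3)·0.5536) / (7) = 1.6794
  v = (-8 - (4)·1.6794 - (1)·0.5536) / (6) = -2.5452
  w = (-3 - (-1)·1.6794 - (3)·-2.5452) / (8) = 0.7894

0.7894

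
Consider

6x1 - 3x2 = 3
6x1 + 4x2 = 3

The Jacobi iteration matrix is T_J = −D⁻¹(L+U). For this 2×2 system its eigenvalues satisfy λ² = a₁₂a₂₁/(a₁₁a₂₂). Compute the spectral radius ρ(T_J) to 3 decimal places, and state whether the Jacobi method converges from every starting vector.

a₁₂a₂₁/(a₁₁a₂₂) = (-3)·(6) / ((6)·(4)) = -0.750000
ρ = √|-0.750000| = √0.750000 = 0.866
ρ < 1, so Jacobi converges

0.866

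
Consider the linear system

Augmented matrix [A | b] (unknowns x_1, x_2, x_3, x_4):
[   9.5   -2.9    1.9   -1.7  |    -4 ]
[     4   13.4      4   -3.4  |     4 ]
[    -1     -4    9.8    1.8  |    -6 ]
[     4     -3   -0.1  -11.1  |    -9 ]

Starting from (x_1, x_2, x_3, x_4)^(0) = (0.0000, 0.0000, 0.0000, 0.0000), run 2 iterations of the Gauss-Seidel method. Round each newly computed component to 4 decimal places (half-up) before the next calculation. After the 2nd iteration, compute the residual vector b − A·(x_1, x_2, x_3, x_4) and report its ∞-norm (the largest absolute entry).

Iteration 1:
  x_1 = (-4 - (-2.9)·0.0000 - (1.9)·0.0000 - (-1.7)·0.0000) / (9.5) = -0.4211
  x_2 = (4 - (4)·-0.4211 - (4)·0.0000 - (-3.4)·0.0000) / (13.4) = 0.4242
  x_3 = (-6 - (-1)·-0.4211 - (-4)·0.4242 - (1.8)·0.0000) / (9.8) = -0.4821
  x_4 = (-9 - (4)·-0.4211 - (-3)·0.4242 - (-0.1)·-0.4821) / (-11.1) = 0.5488
Iteration 2:
  x_1 = (-4 - (-2.9)·0.4242 - (1.9)·-0.4821 - (-1.7)·0.5488) / (9.5) = -0.0969
  x_2 = (4 - (4)·-0.0969 - (4)·-0.4821 - (-3.4)·0.5488) / (13.4) = 0.6106
  x_3 = (-6 - (-1)·-0.0969 - (-4)·0.6106 - (1.8)·0.5488) / (9.8) = -0.4737
  x_4 = (-9 - (4)·-0.0969 - (-3)·0.6106 - (-0.1)·-0.4737) / (-11.1) = 0.6151
Residual b − A·x = (0.6370, 0.1917, -0.1194, -0.0004); ∞-norm = 0.6370

0.6370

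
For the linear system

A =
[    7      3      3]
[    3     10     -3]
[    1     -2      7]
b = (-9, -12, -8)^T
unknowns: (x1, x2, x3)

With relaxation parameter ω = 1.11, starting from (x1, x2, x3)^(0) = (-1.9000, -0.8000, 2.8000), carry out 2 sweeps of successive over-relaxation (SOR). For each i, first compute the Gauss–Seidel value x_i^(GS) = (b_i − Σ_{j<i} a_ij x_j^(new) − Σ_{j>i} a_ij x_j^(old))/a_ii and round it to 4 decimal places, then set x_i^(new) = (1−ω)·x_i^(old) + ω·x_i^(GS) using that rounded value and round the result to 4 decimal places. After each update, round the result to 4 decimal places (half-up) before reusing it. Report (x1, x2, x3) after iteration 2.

Iteration 1:
  x1: GS value = (-9 - (3)·-0.8000 - (3)·2.8000) / (7) = -2.1429;  x1 ← (1−ω)·-1.9000 + ω·-2.1429 = -2.1696
  x2: GS value = (-12 - (3)·-2.1696 - (-3)·2.8000) / (10) = 0.2909;  x2 ← (1−ω)·-0.8000 + ω·0.2909 = 0.4109
  x3: GS value = (-8 - (1)·-2.1696 - (-2)·0.4109) / (7) = -0.7155;  x3 ← (1−ω)·2.8000 + ω·-0.7155 = -1.1022
Iteration 2:
  x1: GS value = (-9 - (3)·0.4109 - (3)·-1.1022) / (7) = -0.9894;  x1 ← (1−ω)·-2.1696 + ω·-0.9894 = -0.8596
  x2: GS value = (-12 - (3)·-0.8596 - (-3)·-1.1022) / (10) = -1.2728;  x2 ← (1−ω)·0.4109 + ω·-1.2728 = -1.4580
  x3: GS value = (-8 - (1)·-0.8596 - (-2)·-1.4580) / (7) = -1.4366;  x3 ← (1−ω)·-1.1022 + ω·-1.4366 = -1.4734

(-0.8596, -1.4580, -1.4734)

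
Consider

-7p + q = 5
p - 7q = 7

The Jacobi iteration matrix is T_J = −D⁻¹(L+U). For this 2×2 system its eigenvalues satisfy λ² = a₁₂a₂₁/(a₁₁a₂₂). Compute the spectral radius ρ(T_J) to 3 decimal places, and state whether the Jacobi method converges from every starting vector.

a₁₂a₂₁/(a₁₁a₂₂) = (1)·(1) / ((-7)·(-7)) = 0.020408
ρ = √|0.020408| = √0.020408 = 0.143
ρ < 1, so Jacobi converges

0.143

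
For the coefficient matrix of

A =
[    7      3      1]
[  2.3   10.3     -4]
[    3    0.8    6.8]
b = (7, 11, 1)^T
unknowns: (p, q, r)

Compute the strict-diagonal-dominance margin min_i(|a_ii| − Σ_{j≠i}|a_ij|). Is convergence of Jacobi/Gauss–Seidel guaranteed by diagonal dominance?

3

row 1: |7| − (3+1) = 3
row 2: |10.3| − (2.3+4) = 4
row 3: |6.8| − (3+0.8) = 3
minimum over rows = 3 → strictly diagonally dominant (convergence guaranteed)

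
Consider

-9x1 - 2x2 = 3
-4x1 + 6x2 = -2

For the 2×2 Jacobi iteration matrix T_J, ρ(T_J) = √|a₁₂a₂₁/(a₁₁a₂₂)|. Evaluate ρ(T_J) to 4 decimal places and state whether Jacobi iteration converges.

0.3849

a₁₂a₂₁/(a₁₁a₂₂) = (-2)·(-4) / ((-9)·(6)) = -0.148148
ρ = √|-0.148148| = √0.148148 = 0.3849
ρ < 1, so Jacobi converges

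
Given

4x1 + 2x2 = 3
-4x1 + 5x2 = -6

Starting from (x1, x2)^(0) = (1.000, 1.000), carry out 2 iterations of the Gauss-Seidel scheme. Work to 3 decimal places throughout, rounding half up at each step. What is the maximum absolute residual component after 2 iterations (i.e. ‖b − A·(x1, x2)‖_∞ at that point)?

Iteration 1:
  x1 = (3 - (2)·1.000) / (4) = 0.250
  x2 = (-6 - (-4)·0.250) / (5) = -1.000
Iteration 2:
  x1 = (3 - (2)·-1.000) / (4) = 1.250
  x2 = (-6 - (-4)·1.250) / (5) = -0.200
Residual b − A·x = (-1.600, 0.000); ∞-norm = 1.600

1.600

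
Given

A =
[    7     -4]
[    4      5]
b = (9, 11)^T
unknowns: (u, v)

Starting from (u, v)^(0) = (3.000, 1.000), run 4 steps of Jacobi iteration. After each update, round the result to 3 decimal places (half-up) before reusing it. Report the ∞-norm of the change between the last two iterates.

Iteration 1:
  u = (9 - (-4)·1.000) / (7) = 1.857
  v = (11 - (4)·3.000) / (5) = -0.200
Iteration 2:
  u = (9 - (-4)·-0.200) / (7) = 1.171
  v = (11 - (4)·1.857) / (5) = 0.714
Iteration 3:
  u = (9 - (-4)·0.714) / (7) = 1.694
  v = (11 - (4)·1.171) / (5) = 1.263
Iteration 4:
  u = (9 - (-4)·1.263) / (7) = 2.007
  v = (11 - (4)·1.694) / (5) = 0.845
Change: (0.313, -0.418) → max |·| = 0.418

0.418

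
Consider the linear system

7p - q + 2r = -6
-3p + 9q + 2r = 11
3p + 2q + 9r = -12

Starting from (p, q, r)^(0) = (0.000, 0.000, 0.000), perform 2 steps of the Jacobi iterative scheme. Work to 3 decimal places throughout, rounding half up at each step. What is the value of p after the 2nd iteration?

-0.302

Iteration 1:
  p = (-6 - (-1)·0.000 - (2)·0.000) / (7) = -0.857
  q = (11 - (-3)·0.000 - (2)·0.000) / (9) = 1.222
  r = (-12 - (3)·0.000 - (2)·0.000) / (9) = -1.333
Iteration 2:
  p = (-6 - (-1)·1.222 - (2)·-1.333) / (7) = -0.302
  q = (11 - (-3)·-0.857 - (2)·-1.333) / (9) = 1.233
  r = (-12 - (3)·-0.857 - (2)·1.222) / (9) = -1.319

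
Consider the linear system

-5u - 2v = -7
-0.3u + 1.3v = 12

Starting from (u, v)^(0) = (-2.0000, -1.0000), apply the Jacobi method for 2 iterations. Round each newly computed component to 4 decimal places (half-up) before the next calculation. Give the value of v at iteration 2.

9.6462

Iteration 1:
  u = (-7 - (-2)·-1.0000) / (-5) = 1.8000
  v = (12 - (-0.3)·-2.0000) / (1.3) = 8.7692
Iteration 2:
  u = (-7 - (-2)·8.7692) / (-5) = -2.1077
  v = (12 - (-0.3)·1.8000) / (1.3) = 9.6462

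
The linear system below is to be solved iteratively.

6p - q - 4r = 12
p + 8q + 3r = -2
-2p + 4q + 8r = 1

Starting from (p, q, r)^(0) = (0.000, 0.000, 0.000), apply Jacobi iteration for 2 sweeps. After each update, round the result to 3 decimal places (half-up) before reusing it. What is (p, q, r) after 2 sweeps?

(2.042, -0.547, 0.750)

Iteration 1:
  p = (12 - (-1)·0.000 - (-4)·0.000) / (6) = 2.000
  q = (-2 - (1)·0.000 - (3)·0.000) / (8) = -0.250
  r = (1 - (-2)·0.000 - (4)·0.000) / (8) = 0.125
Iteration 2:
  p = (12 - (-1)·-0.250 - (-4)·0.125) / (6) = 2.042
  q = (-2 - (1)·2.000 - (3)·0.125) / (8) = -0.547
  r = (1 - (-2)·2.000 - (4)·-0.250) / (8) = 0.750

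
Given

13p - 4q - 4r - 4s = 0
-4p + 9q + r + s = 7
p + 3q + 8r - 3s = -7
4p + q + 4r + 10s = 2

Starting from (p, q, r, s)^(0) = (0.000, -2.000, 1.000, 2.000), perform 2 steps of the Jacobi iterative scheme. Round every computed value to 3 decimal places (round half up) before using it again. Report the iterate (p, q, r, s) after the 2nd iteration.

(0.329, 0.845, -1.080, -0.218)

Iteration 1:
  p = (0 - (-4)·-2.000 - (-4)·1.000 - (-4)·2.000) / (13) = 0.308
  q = (7 - (-4)·0.000 - (1)·1.000 - (1)·2.000) / (9) = 0.444
  r = (-7 - (1)·0.000 - (3)·-2.000 - (-3)·2.000) / (8) = 0.625
  s = (2 - (4)·0.000 - (1)·-2.000 - (4)·1.000) / (10) = 0.000
Iteration 2:
  p = (0 - (-4)·0.444 - (-4)·0.625 - (-4)·0.000) / (13) = 0.329
  q = (7 - (-4)·0.308 - (1)·0.625 - (1)·0.000) / (9) = 0.845
  r = (-7 - (1)·0.308 - (3)·0.444 - (-3)·0.000) / (8) = -1.080
  s = (2 - (4)·0.308 - (1)·0.444 - (4)·0.625) / (10) = -0.218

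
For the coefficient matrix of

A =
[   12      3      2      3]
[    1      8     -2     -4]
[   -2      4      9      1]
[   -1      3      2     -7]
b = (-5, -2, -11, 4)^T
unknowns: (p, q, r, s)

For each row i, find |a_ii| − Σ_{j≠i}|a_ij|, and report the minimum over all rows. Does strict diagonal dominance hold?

row 1: |12| − (3+2+3) = 4
row 2: |8| − (1+2+4) = 1
row 3: |9| − (2+4+1) = 2
row 4: |-7| − (1+3+2) = 1
minimum over rows = 1 → strictly diagonally dominant (convergence guaranteed)

1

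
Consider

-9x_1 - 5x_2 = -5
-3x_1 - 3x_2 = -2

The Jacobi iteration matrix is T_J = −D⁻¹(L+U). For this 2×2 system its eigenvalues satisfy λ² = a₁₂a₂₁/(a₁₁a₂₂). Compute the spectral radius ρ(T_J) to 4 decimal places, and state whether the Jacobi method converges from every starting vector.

0.7454

a₁₂a₂₁/(a₁₁a₂₂) = (-5)·(-3) / ((-9)·(-3)) = 0.555556
ρ = √|0.555556| = √0.555556 = 0.7454
ρ < 1, so Jacobi converges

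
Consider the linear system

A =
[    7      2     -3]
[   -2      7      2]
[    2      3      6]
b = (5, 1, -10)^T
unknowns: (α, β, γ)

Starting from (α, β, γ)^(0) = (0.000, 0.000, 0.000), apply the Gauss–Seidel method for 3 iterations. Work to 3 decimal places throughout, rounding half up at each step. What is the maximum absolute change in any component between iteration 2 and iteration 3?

Iteration 1:
  α = (5 - (2)·0.000 - (-3)·0.000) / (7) = 0.714
  β = (1 - (-2)·0.714 - (2)·0.000) / (7) = 0.347
  γ = (-10 - (2)·0.714 - (3)·0.347) / (6) = -2.078
Iteration 2:
  α = (5 - (2)·0.347 - (-3)·-2.078) / (7) = -0.275
  β = (1 - (-2)·-0.275 - (2)·-2.078) / (7) = 0.658
  γ = (-10 - (2)·-0.275 - (3)·0.658) / (6) = -1.904
Iteration 3:
  α = (5 - (2)·0.658 - (-3)·-1.904) / (7) = -0.290
  β = (1 - (-2)·-0.290 - (2)·-1.904) / (7) = 0.604
  γ = (-10 - (2)·-0.290 - (3)·0.604) / (6) = -1.872
Change: (-0.015, -0.054, 0.032) → max |·| = 0.054

0.054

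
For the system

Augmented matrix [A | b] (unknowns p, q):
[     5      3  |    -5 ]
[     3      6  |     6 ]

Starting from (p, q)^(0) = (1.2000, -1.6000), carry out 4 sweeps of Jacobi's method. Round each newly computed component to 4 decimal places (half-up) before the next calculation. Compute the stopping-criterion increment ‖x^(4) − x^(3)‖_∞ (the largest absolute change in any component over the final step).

Iteration 1:
  p = (-5 - (3)·-1.6000) / (5) = -0.0400
  q = (6 - (3)·1.2000) / (6) = 0.4000
Iteration 2:
  p = (-5 - (3)·0.4000) / (5) = -1.2400
  q = (6 - (3)·-0.0400) / (6) = 1.0200
Iteration 3:
  p = (-5 - (3)·1.0200) / (5) = -1.6120
  q = (6 - (3)·-1.2400) / (6) = 1.6200
Iteration 4:
  p = (-5 - (3)·1.6200) / (5) = -1.9720
  q = (6 - (3)·-1.6120) / (6) = 1.8060
Change: (-0.3600, 0.1860) → max |·| = 0.3600

0.3600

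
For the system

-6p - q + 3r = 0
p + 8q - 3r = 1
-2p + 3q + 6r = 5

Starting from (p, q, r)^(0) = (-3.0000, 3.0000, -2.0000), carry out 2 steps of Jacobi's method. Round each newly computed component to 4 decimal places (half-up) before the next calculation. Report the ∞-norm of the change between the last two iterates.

Iteration 1:
  p = (0 - (-1)·3.0000 - (3)·-2.0000) / (-6) = -1.5000
  q = (1 - (1)·-3.0000 - (-3)·-2.0000) / (8) = -0.2500
  r = (5 - (-2)·-3.0000 - (3)·3.0000) / (6) = -1.6667
Iteration 2:
  p = (0 - (-1)·-0.2500 - (3)·-1.6667) / (-6) = -0.7917
  q = (1 - (1)·-1.5000 - (-3)·-1.6667) / (8) = -0.3125
  r = (5 - (-2)·-1.5000 - (3)·-0.2500) / (6) = 0.4583
Change: (0.7083, -0.0625, 2.1250) → max |·| = 2.1250

2.1250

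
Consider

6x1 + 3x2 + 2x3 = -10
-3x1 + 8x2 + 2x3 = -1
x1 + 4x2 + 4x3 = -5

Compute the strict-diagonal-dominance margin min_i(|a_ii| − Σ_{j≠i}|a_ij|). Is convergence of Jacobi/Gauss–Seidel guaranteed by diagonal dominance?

-1

row 1: |6| − (3+2) = 1
row 2: |8| − (3+2) = 3
row 3: |4| − (1+4) = -1
minimum over rows = -1 → not strictly diagonally dominant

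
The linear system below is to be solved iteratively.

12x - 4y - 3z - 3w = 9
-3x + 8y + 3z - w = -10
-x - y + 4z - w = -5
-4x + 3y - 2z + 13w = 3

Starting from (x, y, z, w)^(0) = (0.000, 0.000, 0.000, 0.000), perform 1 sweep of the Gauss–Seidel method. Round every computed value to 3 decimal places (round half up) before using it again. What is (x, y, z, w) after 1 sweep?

Iteration 1:
  x = (9 - (-4)·0.000 - (-3)·0.000 - (-3)·0.000) / (12) = 0.750
  y = (-10 - (-3)·0.750 - (3)·0.000 - (-1)·0.000) / (8) = -0.969
  z = (-5 - (-1)·0.750 - (-1)·-0.969 - (-1)·0.000) / (4) = -1.305
  w = (3 - (-4)·0.750 - (3)·-0.969 - (-2)·-1.305) / (13) = 0.484

(0.750, -0.969, -1.305, 0.484)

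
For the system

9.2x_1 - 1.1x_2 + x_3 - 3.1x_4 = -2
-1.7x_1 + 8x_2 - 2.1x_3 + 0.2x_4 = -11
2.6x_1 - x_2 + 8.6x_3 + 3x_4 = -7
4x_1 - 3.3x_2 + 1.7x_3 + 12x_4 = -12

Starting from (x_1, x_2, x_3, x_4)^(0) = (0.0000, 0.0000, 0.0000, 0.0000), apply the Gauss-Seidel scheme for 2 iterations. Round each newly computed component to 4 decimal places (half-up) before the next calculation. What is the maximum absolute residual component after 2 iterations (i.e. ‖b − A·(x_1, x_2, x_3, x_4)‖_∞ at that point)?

1.0948

Iteration 1:
  x_1 = (-2 - (-1.1)·0.0000 - (1)·0.0000 - (-3.1)·0.0000) / (9.2) = -0.2174
  x_2 = (-11 - (-1.7)·-0.2174 - (-2.1)·0.0000 - (0.2)·0.0000) / (8) = -1.4212
  x_3 = (-7 - (2.6)·-0.2174 - (-1)·-1.4212 - (3)·0.0000) / (8.6) = -0.9135
  x_4 = (-12 - (4)·-0.2174 - (-3.3)·-1.4212 - (1.7)·-0.9135) / (12) = -1.1890
Iteration 2:
  x_1 = (-2 - (-1.1)·-1.4212 - (1)·-0.9135 - (-3.1)·-1.1890) / (9.2) = -0.6887
  x_2 = (-11 - (-1.7)·-0.6887 - (-2.1)·-0.9135 - (0.2)·-1.1890) / (8) = -1.7314
  x_3 = (-7 - (2.6)·-0.6887 - (-1)·-1.7314 - (3)·-1.1890) / (8.6) = -0.3923
  x_4 = (-12 - (4)·-0.6887 - (-3.3)·-1.7314 - (1.7)·-0.3923) / (12) = -1.1910
Residual b − A·x = (-0.8683, 1.0948, 0.0060, 0.0001); ∞-norm = 1.0948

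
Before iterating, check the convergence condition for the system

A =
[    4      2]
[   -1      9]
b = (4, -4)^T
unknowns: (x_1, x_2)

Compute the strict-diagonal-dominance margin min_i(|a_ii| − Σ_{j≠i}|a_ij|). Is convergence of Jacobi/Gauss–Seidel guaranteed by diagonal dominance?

2

row 1: |4| − (2) = 2
row 2: |9| − (1) = 8
minimum over rows = 2 → strictly diagonally dominant (convergence guaranteed)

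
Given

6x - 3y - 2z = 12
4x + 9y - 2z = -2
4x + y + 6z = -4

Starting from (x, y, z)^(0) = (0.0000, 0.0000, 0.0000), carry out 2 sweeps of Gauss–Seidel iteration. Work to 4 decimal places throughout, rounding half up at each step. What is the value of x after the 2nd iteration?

Iteration 1:
  x = (12 - (-3)·0.0000 - (-2)·0.0000) / (6) = 2.0000
  y = (-2 - (4)·2.0000 - (-2)·0.0000) / (9) = -1.1111
  z = (-4 - (4)·2.0000 - (1)·-1.1111) / (6) = -1.8148
Iteration 2:
  x = (12 - (-3)·-1.1111 - (-2)·-1.8148) / (6) = 0.8395
  y = (-2 - (4)·0.8395 - (-2)·-1.8148) / (9) = -0.9986
  z = (-4 - (4)·0.8395 - (1)·-0.9986) / (6) = -1.0599

0.8395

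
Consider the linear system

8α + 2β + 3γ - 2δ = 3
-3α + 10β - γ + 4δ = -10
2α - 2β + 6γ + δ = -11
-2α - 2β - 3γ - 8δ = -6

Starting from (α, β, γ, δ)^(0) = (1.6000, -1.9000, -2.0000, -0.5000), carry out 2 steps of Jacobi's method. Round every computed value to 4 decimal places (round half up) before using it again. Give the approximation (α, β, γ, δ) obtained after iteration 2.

(1.9925, -1.4792, -2.7608, 1.6050)

Iteration 1:
  α = (3 - (2)·-1.9000 - (3)·-2.0000 - (-2)·-0.5000) / (8) = 1.4750
  β = (-10 - (-3)·1.6000 - (-1)·-2.0000 - (4)·-0.5000) / (10) = -0.5200
  γ = (-11 - (2)·1.6000 - (-2)·-1.9000 - (1)·-0.5000) / (6) = -2.9167
  δ = (-6 - (-2)·1.6000 - (-2)·-1.9000 - (-3)·-2.0000) / (-8) = 1.5750
Iteration 2:
  α = (3 - (2)·-0.5200 - (3)·-2.9167 - (-2)·1.5750) / (8) = 1.9925
  β = (-10 - (-3)·1.4750 - (-1)·-2.9167 - (4)·1.5750) / (10) = -1.4792
  γ = (-11 - (2)·1.4750 - (-2)·-0.5200 - (1)·1.5750) / (6) = -2.7608
  δ = (-6 - (-2)·1.4750 - (-2)·-0.5200 - (-3)·-2.9167) / (-8) = 1.6050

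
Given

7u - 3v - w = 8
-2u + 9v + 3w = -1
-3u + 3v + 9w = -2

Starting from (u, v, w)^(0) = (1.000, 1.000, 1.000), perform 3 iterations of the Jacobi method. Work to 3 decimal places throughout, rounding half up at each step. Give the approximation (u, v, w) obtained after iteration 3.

Iteration 1:
  u = (8 - (-3)·1.000 - (-1)·1.000) / (7) = 1.714
  v = (-1 - (-2)·1.000 - (3)·1.000) / (9) = -0.222
  w = (-2 - (-3)·1.000 - (3)·1.000) / (9) = -0.222
Iteration 2:
  u = (8 - (-3)·-0.222 - (-1)·-0.222) / (7) = 1.016
  v = (-1 - (-2)·1.714 - (3)·-0.222) / (9) = 0.344
  w = (-2 - (-3)·1.714 - (3)·-0.222) / (9) = 0.423
Iteration 3:
  u = (8 - (-3)·0.344 - (-1)·0.423) / (7) = 1.351
  v = (-1 - (-2)·1.016 - (3)·0.423) / (9) = -0.026
  w = (-2 - (-3)·1.016 - (3)·0.344) / (9) = 0.002

(1.351, -0.026, 0.002)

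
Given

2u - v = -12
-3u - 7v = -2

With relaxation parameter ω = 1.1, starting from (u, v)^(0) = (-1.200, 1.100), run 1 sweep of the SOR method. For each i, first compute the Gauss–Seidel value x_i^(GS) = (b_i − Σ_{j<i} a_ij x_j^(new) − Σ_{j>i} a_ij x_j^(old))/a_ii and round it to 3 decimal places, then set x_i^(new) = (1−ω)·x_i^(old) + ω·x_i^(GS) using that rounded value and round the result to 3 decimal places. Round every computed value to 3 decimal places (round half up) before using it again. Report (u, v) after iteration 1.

Iteration 1:
  u: GS value = (-12 - (-1)·1.100) / (2) = -5.450;  u ← (1−ω)·-1.200 + ω·-5.450 = -5.875
  v: GS value = (-2 - (-3)·-5.875) / (-7) = 2.804;  v ← (1−ω)·1.100 + ω·2.804 = 2.974

(-5.875, 2.974)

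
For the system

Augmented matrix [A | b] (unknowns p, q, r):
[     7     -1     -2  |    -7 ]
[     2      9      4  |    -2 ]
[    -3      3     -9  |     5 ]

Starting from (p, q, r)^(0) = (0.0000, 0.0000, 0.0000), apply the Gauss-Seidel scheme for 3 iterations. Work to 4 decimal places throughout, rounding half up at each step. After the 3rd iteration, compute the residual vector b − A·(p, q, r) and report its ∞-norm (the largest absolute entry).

Iteration 1:
  p = (-7 - (-1)·0.0000 - (-2)·0.0000) / (7) = -1.0000
  q = (-2 - (2)·-1.0000 - (4)·0.0000) / (9) = 0.0000
  r = (5 - (-3)·-1.0000 - (3)·0.0000) / (-9) = -0.2222
Iteration 2:
  p = (-7 - (-1)·0.0000 - (-2)·-0.2222) / (7) = -1.0635
  q = (-2 - (2)·-1.0635 - (4)·-0.2222) / (9) = 0.1129
  r = (5 - (-3)·-1.0635 - (3)·0.1129) / (-9) = -0.1634
Iteration 3:
  p = (-7 - (-1)·0.1129 - (-2)·-0.1634) / (7) = -1.0306
  q = (-2 - (2)·-1.0306 - (4)·-0.1634) / (9) = 0.0794
  r = (5 - (-3)·-1.0306 - (3)·0.0794) / (-9) = -0.1856
Residual b − A·x = (-0.0776, 0.0890, -0.0004); ∞-norm = 0.0890

0.0890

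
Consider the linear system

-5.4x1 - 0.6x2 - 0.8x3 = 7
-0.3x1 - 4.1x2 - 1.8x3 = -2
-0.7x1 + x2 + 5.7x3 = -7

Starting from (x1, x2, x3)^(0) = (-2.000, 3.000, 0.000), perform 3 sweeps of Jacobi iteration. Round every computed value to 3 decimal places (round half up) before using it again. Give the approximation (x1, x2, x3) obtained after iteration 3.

Iteration 1:
  x1 = (7 - (-0.6)·3.000 - (-0.8)·0.000) / (-5.4) = -1.630
  x2 = (-2 - (-0.3)·-2.000 - (-1.8)·0.000) / (-4.1) = 0.634
  x3 = (-7 - (-0.7)·-2.000 - (1)·3.000) / (5.7) = -2.000
Iteration 2:
  x1 = (7 - (-0.6)·0.634 - (-0.8)·-2.000) / (-5.4) = -1.070
  x2 = (-2 - (-0.3)·-1.630 - (-1.8)·-2.000) / (-4.1) = 1.485
  x3 = (-7 - (-0.7)·-1.630 - (1)·0.634) / (5.7) = -1.539
Iteration 3:
  x1 = (7 - (-0.6)·1.485 - (-0.8)·-1.539) / (-5.4) = -1.233
  x2 = (-2 - (-0.3)·-1.070 - (-1.8)·-1.539) / (-4.1) = 1.242
  x3 = (-7 - (-0.7)·-1.070 - (1)·1.485) / (5.7) = -1.620

(-1.233, 1.242, -1.620)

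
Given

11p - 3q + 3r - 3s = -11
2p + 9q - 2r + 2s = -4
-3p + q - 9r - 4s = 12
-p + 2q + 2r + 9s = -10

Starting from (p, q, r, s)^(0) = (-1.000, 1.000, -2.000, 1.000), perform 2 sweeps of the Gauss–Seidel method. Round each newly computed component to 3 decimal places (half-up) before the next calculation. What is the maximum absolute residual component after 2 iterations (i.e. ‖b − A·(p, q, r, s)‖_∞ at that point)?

Iteration 1:
  p = (-11 - (-3)·1.000 - (3)·-2.000 - (-3)·1.000) / (11) = 0.091
  q = (-4 - (2)·0.091 - (-2)·-2.000 - (2)·1.000) / (9) = -1.131
  r = (12 - (-3)·0.091 - (1)·-1.131 - (-4)·1.000) / (-9) = -1.934
  s = (-10 - (-1)·0.091 - (2)·-1.131 - (2)·-1.934) / (9) = -0.420
Iteration 2:
  p = (-11 - (-3)·-1.131 - (3)·-1.934 - (-3)·-0.420) / (11) = -0.896
  q = (-4 - (2)·-0.896 - (-2)·-1.934 - (2)·-0.420) / (9) = -0.582
  r = (12 - (-3)·-0.896 - (1)·-0.582 - (-4)·-0.420) / (-9) = -0.913
  s = (-10 - (-1)·-0.896 - (2)·-0.582 - (2)·-0.913) / (9) = -0.878
Residual b − A·x = (-2.785, 2.960, -1.835, -0.004); ∞-norm = 2.960

2.960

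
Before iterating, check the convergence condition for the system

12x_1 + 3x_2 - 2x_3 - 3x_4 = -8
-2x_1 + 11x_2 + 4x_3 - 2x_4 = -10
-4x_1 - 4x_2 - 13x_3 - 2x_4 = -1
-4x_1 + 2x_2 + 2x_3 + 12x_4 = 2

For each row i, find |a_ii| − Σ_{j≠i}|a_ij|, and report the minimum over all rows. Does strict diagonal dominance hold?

row 1: |12| − (3+2+3) = 4
row 2: |11| − (2+4+2) = 3
row 3: |-13| − (4+4+2) = 3
row 4: |12| − (4+2+2) = 4
minimum over rows = 3 → strictly diagonally dominant (convergence guaranteed)

3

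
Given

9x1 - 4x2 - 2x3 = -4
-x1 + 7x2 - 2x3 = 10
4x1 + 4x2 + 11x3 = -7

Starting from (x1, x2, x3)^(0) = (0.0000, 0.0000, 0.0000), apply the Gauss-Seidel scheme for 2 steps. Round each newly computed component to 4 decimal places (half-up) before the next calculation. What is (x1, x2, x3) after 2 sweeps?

(-0.0536, 1.1434, -1.0327)

Iteration 1:
  x1 = (-4 - (-4)·0.0000 - (-2)·0.0000) / (9) = -0.4444
  x2 = (10 - (-1)·-0.4444 - (-2)·0.0000) / (7) = 1.3651
  x3 = (-7 - (4)·-0.4444 - (4)·1.3651) / (11) = -0.9712
Iteration 2:
  x1 = (-4 - (-4)·1.3651 - (-2)·-0.9712) / (9) = -0.0536
  x2 = (10 - (-1)·-0.0536 - (-2)·-0.9712) / (7) = 1.1434
  x3 = (-7 - (4)·-0.0536 - (4)·1.1434) / (11) = -1.0327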